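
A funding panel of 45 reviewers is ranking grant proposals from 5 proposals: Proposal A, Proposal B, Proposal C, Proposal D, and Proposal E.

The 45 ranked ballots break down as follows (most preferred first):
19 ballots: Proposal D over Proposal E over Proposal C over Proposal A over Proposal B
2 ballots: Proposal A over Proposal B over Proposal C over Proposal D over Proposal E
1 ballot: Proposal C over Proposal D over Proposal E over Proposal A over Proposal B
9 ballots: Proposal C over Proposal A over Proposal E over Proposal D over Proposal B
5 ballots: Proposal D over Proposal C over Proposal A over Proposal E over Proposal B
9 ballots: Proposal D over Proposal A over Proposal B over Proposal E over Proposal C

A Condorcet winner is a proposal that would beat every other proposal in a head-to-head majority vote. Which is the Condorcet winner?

Proposal D

Proposal D vs Proposal A: 34–11
Proposal D vs Proposal B: 43–2
Proposal D vs Proposal C: 33–12
Proposal D vs Proposal E: 36–9
Proposal D beats every other proposal.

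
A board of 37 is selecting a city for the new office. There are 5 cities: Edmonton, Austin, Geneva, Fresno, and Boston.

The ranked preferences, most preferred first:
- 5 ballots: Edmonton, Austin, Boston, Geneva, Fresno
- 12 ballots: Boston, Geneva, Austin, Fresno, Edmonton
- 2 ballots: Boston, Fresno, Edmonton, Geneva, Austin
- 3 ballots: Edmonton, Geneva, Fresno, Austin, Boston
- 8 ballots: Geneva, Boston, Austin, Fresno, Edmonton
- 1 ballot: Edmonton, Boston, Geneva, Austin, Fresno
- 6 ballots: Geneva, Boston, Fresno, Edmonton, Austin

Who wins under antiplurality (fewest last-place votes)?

Geneva

Last-place votes: Edmonton 20, Austin 8, Geneva 0, Fresno 6, Boston 3.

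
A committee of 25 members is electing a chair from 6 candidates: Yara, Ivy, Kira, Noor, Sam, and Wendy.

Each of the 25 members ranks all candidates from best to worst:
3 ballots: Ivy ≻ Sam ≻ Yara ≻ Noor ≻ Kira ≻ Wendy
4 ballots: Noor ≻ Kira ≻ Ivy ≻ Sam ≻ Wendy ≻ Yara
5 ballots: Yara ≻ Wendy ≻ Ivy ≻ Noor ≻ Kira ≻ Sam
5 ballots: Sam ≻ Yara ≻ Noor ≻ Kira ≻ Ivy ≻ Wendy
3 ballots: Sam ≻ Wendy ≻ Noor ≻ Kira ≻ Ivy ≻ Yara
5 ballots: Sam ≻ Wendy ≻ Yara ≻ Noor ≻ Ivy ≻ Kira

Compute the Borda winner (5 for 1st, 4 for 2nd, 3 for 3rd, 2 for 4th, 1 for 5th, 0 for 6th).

Yara: 3×3 + 4×0 + 5×5 + 5×4 + 3×0 + 5×3 = 69
Ivy: 3×5 + 4×3 + 5×3 + 5×1 + 3×1 + 5×1 = 55
Kira: 3×1 + 4×4 + 5×1 + 5×2 + 3×2 + 5×0 = 40
Noor: 3×2 + 4×5 + 5×2 + 5×3 + 3×3 + 5×2 = 70
Sam: 3×4 + 4×2 + 5×0 + 5×5 + 3×5 + 5×5 = 85
Wendy: 3×0 + 4×1 + 5×4 + 5×0 + 3×4 + 5×4 = 56

Sam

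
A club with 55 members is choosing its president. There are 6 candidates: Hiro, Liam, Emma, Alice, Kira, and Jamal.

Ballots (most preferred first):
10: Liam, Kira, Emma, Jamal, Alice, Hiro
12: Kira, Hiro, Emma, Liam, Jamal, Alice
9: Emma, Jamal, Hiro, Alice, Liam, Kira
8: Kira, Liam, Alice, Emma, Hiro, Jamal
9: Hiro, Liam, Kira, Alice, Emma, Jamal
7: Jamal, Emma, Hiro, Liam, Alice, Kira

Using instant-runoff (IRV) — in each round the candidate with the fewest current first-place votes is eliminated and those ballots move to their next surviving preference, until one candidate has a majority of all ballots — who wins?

Round 1: Hiro 9, Liam 10, Emma 9, Alice 0, Kira 20, Jamal 7. Alice eliminated.
Round 2: Hiro 9, Liam 10, Emma 9, Kira 20, Jamal 7. Jamal eliminated.
Round 3: Hiro 9, Liam 10, Emma 16, Kira 20. Hiro eliminated.
Round 4: Liam 19, Emma 16, Kira 20. Emma eliminated.
Round 5: Liam 35, Kira 20. Liam has a majority (≥28).

Liam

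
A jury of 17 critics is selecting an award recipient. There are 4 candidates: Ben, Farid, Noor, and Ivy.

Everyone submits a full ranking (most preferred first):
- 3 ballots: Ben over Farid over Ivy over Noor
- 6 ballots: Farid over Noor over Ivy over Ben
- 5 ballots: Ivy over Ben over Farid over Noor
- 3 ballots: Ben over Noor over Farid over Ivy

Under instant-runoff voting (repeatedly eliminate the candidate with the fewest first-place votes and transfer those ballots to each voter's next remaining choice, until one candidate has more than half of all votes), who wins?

Round 1: Ben 6, Farid 6, Noor 0, Ivy 5. Noor eliminated.
Round 2: Ben 6, Farid 6, Ivy 5. Ivy eliminated.
Round 3: Ben 11, Farid 6. Ben has a majority (≥9).

Ben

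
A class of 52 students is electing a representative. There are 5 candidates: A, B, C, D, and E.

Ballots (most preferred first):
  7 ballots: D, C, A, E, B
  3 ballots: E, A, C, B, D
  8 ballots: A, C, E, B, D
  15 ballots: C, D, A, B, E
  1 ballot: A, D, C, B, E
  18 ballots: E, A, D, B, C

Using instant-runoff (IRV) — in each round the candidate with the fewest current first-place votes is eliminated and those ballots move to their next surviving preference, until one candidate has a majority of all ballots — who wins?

C

Round 1: A 9, B 0, C 15, D 7, E 21. B eliminated.
Round 2: A 9, C 15, D 7, E 21. D eliminated.
Round 3: A 9, C 22, E 21. A eliminated.
Round 4: C 31, E 21. C has a majority (≥27).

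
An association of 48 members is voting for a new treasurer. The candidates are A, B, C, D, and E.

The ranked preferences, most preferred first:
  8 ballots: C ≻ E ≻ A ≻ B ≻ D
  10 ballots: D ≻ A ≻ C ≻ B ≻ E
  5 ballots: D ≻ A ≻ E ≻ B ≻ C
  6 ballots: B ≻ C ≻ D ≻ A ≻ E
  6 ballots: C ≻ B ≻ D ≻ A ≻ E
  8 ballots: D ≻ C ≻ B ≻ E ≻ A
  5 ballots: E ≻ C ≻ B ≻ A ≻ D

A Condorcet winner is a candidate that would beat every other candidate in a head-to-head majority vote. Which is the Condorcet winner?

C

C vs A: 33–15
C vs B: 37–11
C vs D: 25–23
C vs E: 38–10
C beats every other candidate.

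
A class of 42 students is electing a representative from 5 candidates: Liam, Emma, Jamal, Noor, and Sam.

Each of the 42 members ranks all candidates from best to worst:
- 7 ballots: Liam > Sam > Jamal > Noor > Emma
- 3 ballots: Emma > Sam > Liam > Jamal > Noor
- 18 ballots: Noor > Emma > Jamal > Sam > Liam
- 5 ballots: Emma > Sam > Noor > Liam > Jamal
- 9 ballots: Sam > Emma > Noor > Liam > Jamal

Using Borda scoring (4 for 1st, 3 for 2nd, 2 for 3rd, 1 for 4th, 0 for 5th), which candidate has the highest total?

Emma

Liam: 7×4 + 3×2 + 18×0 + 5×1 + 9×1 = 48
Emma: 7×0 + 3×4 + 18×3 + 5×4 + 9×3 = 113
Jamal: 7×2 + 3×1 + 18×2 + 5×0 + 9×0 = 53
Noor: 7×1 + 3×0 + 18×4 + 5×2 + 9×2 = 107
Sam: 7×3 + 3×3 + 18×1 + 5×3 + 9×4 = 99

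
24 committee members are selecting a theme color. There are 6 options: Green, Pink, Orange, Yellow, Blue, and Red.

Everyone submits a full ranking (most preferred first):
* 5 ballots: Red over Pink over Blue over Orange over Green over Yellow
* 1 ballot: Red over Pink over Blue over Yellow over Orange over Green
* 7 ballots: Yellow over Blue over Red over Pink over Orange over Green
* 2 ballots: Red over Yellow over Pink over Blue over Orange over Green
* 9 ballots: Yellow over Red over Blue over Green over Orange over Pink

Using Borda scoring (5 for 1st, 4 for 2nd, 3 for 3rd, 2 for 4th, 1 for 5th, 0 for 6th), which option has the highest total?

Green: 5×1 + 1×0 + 7×0 + 2×0 + 9×2 = 23
Pink: 5×4 + 1×4 + 7×2 + 2×3 + 9×0 = 44
Orange: 5×2 + 1×1 + 7×1 + 2×1 + 9×1 = 29
Yellow: 5×0 + 1×2 + 7×5 + 2×4 + 9×5 = 90
Blue: 5×3 + 1×3 + 7×4 + 2×2 + 9×3 = 77
Red: 5×5 + 1×5 + 7×3 + 2×5 + 9×4 = 97

Red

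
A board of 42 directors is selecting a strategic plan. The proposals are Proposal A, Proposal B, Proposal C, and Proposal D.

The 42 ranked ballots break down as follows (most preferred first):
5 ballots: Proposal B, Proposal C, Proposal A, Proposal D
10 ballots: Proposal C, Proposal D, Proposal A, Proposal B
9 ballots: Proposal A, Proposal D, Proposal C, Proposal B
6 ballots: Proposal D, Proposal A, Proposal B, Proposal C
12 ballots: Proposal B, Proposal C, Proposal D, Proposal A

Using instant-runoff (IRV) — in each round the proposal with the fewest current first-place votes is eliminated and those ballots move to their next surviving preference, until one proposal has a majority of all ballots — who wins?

Round 1: Proposal A 9, Proposal B 17, Proposal C 10, Proposal D 6. Proposal D eliminated.
Round 2: Proposal A 15, Proposal B 17, Proposal C 10. Proposal C eliminated.
Round 3: Proposal A 25, Proposal B 17. Proposal A has a majority (≥22).

Proposal A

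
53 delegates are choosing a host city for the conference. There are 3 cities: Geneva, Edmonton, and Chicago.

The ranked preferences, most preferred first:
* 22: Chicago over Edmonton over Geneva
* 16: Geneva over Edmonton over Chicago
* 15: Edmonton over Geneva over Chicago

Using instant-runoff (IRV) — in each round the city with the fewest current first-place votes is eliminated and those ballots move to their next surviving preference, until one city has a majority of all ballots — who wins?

Geneva

Round 1: Geneva 16, Edmonton 15, Chicago 22. Edmonton eliminated.
Round 2: Geneva 31, Chicago 22. Geneva has a majority (≥27).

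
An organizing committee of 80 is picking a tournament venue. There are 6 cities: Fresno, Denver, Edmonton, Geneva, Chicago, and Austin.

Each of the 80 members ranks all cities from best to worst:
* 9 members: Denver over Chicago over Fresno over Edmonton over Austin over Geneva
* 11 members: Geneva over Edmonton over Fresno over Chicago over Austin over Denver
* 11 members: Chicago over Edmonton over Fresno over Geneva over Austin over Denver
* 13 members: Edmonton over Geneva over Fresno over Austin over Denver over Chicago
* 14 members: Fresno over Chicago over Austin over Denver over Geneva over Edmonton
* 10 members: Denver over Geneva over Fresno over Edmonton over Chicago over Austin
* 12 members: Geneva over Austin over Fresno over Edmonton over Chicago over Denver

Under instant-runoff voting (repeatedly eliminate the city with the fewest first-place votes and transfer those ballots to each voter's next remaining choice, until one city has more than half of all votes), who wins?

Round 1: Fresno 14, Denver 19, Edmonton 13, Geneva 23, Chicago 11, Austin 0. Austin eliminated.
Round 2: Fresno 14, Denver 19, Edmonton 13, Geneva 23, Chicago 11. Chicago eliminated.
Round 3: Fresno 14, Denver 19, Edmonton 24, Geneva 23. Fresno eliminated.
Round 4: Denver 33, Edmonton 24, Geneva 23. Geneva eliminated.
Round 5: Denver 33, Edmonton 47. Edmonton has a majority (≥41).

Edmonton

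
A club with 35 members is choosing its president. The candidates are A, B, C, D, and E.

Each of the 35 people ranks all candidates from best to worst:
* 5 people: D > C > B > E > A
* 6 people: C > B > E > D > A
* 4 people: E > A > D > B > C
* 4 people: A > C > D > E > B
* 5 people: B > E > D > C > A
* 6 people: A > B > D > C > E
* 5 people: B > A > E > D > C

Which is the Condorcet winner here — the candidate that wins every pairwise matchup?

B vs A: 21–14
B vs C: 20–15
B vs D: 22–13
B vs E: 27–8
B beats every other candidate.

B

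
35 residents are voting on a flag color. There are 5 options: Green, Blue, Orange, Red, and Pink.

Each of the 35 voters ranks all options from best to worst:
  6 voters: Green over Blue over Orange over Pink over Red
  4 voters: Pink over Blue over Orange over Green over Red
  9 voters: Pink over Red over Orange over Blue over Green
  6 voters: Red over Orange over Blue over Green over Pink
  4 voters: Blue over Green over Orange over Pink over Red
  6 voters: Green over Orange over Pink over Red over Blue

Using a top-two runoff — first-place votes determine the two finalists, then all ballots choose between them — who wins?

Green

Round 1 first-place votes: Green 12, Blue 4, Orange 0, Red 6, Pink 13. Pink and Green advance.
Runoff: Pink is ranked above Green on 13 ballots, Green above Pink on 22.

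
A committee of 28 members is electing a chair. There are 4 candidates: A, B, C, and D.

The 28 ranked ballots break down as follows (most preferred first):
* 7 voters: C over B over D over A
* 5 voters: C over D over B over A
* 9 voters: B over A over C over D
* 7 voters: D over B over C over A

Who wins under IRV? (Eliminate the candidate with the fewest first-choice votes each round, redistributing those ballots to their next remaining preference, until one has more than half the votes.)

Round 1: A 0, B 9, C 12, D 7. A eliminated.
Round 2: B 9, C 12, D 7. D eliminated.
Round 3: B 16, C 12. B has a majority (≥15).

B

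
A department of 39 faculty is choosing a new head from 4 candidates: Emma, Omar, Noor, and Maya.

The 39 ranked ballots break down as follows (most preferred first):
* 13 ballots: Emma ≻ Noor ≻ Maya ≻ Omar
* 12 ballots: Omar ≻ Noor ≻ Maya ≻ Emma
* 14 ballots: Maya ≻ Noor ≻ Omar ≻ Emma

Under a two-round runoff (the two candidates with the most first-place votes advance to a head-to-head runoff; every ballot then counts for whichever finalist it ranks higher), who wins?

Round 1 first-place votes: Emma 13, Omar 12, Noor 0, Maya 14. Maya and Emma advance.
Runoff: Maya is ranked above Emma on 26 ballots, Emma above Maya on 13.

Maya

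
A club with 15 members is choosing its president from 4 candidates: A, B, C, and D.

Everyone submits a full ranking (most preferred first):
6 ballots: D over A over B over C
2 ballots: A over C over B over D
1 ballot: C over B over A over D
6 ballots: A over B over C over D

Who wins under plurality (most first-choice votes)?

First-place votes: A 8, B 0, C 1, D 6.

A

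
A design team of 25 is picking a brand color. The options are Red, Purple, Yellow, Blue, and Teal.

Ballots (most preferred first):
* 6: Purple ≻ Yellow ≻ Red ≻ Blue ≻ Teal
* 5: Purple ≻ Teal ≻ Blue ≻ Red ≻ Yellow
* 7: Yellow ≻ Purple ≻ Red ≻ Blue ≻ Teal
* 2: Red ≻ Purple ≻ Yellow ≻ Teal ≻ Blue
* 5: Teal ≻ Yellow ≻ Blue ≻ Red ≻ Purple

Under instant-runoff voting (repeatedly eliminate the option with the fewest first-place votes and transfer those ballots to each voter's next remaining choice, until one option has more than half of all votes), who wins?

Purple

Round 1: Red 2, Purple 11, Yellow 7, Blue 0, Teal 5. Blue eliminated.
Round 2: Red 2, Purple 11, Yellow 7, Teal 5. Red eliminated.
Round 3: Purple 13, Yellow 7, Teal 5. Purple has a majority (≥13).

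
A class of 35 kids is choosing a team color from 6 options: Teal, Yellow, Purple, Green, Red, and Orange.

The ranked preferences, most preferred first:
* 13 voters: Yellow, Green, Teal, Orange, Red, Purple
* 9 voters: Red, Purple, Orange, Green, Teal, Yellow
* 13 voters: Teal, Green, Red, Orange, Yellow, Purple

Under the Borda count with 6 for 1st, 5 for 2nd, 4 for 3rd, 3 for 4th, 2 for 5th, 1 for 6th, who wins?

Green

Teal: 13×4 + 9×2 + 13×6 = 148
Yellow: 13×6 + 9×1 + 13×2 = 113
Purple: 13×1 + 9×5 + 13×1 = 71
Green: 13×5 + 9×3 + 13×5 = 157
Red: 13×2 + 9×6 + 13×4 = 132
Orange: 13×3 + 9×4 + 13×3 = 114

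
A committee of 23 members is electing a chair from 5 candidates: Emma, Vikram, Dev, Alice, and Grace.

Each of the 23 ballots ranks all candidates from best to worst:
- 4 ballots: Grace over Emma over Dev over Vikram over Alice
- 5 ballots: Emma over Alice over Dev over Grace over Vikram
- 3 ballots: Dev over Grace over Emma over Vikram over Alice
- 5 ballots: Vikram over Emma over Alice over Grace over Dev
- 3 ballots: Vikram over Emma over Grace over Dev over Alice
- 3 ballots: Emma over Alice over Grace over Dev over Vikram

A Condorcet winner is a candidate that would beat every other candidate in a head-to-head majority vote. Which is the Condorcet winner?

Emma

Emma vs Vikram: 15–8
Emma vs Dev: 20–3
Emma vs Alice: 23–0
Emma vs Grace: 16–7
Emma beats every other candidate.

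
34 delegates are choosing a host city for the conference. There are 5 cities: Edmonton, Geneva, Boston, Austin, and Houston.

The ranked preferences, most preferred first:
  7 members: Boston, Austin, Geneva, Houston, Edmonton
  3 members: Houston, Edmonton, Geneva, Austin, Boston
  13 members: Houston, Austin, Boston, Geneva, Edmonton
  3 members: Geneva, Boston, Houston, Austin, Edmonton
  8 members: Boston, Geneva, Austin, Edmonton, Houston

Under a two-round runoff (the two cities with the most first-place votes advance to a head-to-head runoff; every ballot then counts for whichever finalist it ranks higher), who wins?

Round 1 first-place votes: Edmonton 0, Geneva 3, Boston 15, Austin 0, Houston 16. Houston and Boston advance.
Runoff: Houston is ranked above Boston on 16 ballots, Boston above Houston on 18.

Boston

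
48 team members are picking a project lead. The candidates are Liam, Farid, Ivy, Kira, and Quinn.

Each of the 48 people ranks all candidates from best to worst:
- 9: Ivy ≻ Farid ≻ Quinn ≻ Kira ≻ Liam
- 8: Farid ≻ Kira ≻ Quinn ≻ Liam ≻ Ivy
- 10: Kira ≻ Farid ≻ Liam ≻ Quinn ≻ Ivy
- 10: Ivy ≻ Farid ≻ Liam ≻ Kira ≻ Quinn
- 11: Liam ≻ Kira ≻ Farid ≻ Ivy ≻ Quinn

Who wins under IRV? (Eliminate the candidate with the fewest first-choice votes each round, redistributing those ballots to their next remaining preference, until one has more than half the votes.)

Round 1: Liam 11, Farid 8, Ivy 19, Kira 10, Quinn 0. Quinn eliminated.
Round 2: Liam 11, Farid 8, Ivy 19, Kira 10. Farid eliminated.
Round 3: Liam 11, Ivy 19, Kira 18. Liam eliminated.
Round 4: Ivy 19, Kira 29. Kira has a majority (≥25).

Kira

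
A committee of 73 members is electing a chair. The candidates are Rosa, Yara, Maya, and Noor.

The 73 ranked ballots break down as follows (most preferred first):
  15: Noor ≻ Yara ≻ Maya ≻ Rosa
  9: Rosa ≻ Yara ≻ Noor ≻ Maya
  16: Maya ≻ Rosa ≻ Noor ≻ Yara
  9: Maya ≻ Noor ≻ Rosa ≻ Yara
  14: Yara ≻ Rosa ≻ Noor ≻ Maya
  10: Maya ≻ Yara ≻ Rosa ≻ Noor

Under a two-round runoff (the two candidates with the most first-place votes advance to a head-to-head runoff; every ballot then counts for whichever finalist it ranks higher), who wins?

Round 1 first-place votes: Rosa 9, Yara 14, Maya 35, Noor 15. Maya and Noor advance.
Runoff: Maya is ranked above Noor on 35 ballots, Noor above Maya on 38.

Noor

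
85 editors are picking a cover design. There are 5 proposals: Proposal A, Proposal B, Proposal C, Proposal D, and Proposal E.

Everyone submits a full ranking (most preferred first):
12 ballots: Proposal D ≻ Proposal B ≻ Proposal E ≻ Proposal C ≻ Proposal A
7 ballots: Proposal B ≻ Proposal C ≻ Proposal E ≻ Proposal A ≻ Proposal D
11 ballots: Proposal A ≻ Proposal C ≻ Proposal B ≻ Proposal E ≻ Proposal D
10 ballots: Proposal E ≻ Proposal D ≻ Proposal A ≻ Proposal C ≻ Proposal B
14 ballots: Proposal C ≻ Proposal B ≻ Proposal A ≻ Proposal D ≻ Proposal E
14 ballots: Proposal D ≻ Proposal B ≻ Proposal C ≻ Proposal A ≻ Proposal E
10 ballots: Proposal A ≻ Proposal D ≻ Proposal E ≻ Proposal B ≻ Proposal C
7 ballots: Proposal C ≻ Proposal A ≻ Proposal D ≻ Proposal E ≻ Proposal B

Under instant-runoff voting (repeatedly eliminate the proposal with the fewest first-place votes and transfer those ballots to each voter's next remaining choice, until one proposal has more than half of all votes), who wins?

Round 1: Proposal A 21, Proposal B 7, Proposal C 21, Proposal D 26, Proposal E 10. Proposal B eliminated.
Round 2: Proposal A 21, Proposal C 28, Proposal D 26, Proposal E 10. Proposal E eliminated.
Round 3: Proposal A 21, Proposal C 28, Proposal D 36. Proposal A eliminated.
Round 4: Proposal C 39, Proposal D 46. Proposal D has a majority (≥43).

Proposal D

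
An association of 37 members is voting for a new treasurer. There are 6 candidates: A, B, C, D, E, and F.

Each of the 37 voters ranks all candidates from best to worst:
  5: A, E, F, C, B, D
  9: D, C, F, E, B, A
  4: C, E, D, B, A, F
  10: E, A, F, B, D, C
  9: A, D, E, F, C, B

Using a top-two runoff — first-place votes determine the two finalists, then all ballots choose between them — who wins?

E

Round 1 first-place votes: A 14, B 0, C 4, D 9, E 10, F 0. A and E advance.
Runoff: A is ranked above E on 14 ballots, E above A on 23.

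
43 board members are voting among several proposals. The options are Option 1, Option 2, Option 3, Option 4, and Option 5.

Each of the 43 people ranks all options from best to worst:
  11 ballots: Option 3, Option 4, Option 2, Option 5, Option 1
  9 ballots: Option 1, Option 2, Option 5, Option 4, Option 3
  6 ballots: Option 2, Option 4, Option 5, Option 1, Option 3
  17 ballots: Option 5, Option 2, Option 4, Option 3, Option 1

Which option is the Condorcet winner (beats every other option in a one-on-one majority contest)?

Option 2 vs Option 1: 34–9
Option 2 vs Option 3: 32–11
Option 2 vs Option 4: 32–11
Option 2 vs Option 5: 26–17
Option 2 beats every other option.

Option 2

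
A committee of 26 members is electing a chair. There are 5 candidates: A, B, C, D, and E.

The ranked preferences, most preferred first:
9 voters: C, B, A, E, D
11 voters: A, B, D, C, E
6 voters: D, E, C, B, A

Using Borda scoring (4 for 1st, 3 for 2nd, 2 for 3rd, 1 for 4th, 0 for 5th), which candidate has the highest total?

A: 9×2 + 11×4 + 6×0 = 62
B: 9×3 + 11×3 + 6×1 = 66
C: 9×4 + 11×1 + 6×2 = 59
D: 9×0 + 11×2 + 6×4 = 46
E: 9×1 + 11×0 + 6×3 = 27

B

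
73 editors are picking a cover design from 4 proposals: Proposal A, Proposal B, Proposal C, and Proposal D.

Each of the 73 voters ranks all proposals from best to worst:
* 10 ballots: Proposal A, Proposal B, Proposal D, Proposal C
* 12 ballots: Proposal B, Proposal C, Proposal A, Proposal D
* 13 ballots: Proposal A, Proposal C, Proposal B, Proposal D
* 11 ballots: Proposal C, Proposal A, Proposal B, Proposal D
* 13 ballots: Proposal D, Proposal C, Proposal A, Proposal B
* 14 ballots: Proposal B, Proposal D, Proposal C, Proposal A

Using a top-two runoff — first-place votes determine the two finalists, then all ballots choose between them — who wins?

Round 1 first-place votes: Proposal A 23, Proposal B 26, Proposal C 11, Proposal D 13. Proposal B and Proposal A advance.
Runoff: Proposal B is ranked above Proposal A on 26 ballots, Proposal A above Proposal B on 47.

Proposal A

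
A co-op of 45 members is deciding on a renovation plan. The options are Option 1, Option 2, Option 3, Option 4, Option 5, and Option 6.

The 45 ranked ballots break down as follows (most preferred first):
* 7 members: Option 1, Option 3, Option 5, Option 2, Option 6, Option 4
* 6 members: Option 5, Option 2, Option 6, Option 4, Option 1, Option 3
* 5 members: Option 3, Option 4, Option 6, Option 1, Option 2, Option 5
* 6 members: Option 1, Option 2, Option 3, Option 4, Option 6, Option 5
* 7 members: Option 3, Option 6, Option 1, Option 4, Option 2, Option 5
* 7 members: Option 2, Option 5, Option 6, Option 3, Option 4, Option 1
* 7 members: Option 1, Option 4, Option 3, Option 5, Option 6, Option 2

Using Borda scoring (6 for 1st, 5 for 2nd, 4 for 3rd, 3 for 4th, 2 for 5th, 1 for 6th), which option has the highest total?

Option 3

Option 1: 7×6 + 6×2 + 5×3 + 6×6 + 7×4 + 7×1 + 7×6 = 182
Option 2: 7×3 + 6×5 + 5×2 + 6×5 + 7×2 + 7×6 + 7×1 = 154
Option 3: 7×5 + 6×1 + 5×6 + 6×4 + 7×6 + 7×3 + 7×4 = 186
Option 4: 7×1 + 6×3 + 5×5 + 6×3 + 7×3 + 7×2 + 7×5 = 138
Option 5: 7×4 + 6×6 + 5×1 + 6×1 + 7×1 + 7×5 + 7×3 = 138
Option 6: 7×2 + 6×4 + 5×4 + 6×2 + 7×5 + 7×4 + 7×2 = 147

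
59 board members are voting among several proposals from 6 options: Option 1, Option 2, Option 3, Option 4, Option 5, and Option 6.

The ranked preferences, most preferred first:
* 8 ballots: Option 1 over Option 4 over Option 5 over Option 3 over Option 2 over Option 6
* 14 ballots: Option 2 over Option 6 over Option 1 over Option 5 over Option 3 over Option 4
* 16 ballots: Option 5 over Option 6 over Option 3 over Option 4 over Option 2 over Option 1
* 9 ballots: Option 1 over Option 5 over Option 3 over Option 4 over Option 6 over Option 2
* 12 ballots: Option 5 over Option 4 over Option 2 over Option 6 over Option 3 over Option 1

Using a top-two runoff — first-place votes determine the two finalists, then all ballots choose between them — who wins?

Option 1

Round 1 first-place votes: Option 1 17, Option 2 14, Option 3 0, Option 4 0, Option 5 28, Option 6 0. Option 5 and Option 1 advance.
Runoff: Option 5 is ranked above Option 1 on 28 ballots, Option 1 above Option 5 on 31.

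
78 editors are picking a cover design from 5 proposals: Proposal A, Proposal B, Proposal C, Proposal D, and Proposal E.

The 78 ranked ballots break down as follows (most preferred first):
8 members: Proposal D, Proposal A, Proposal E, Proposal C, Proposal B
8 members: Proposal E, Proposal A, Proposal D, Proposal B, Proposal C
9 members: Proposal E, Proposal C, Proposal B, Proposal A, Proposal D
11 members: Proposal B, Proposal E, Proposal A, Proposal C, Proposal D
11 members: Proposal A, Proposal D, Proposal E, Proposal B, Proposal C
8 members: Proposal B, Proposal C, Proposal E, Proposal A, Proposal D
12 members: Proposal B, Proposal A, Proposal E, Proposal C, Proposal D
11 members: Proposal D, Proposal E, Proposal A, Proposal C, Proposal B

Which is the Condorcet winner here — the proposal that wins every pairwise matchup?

Proposal E

Proposal E vs Proposal A: 47–31
Proposal E vs Proposal B: 47–31
Proposal E vs Proposal C: 70–8
Proposal E vs Proposal D: 48–30
Proposal E beats every other proposal.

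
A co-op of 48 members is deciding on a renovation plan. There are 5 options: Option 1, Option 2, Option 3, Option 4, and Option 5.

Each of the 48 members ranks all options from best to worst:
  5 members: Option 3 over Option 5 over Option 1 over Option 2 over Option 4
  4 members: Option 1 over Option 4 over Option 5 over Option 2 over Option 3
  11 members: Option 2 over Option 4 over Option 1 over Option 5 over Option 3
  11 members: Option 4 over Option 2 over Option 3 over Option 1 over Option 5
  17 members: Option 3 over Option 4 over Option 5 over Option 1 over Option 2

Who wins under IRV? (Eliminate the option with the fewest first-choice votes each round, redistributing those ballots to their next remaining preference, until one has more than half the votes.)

Round 1: Option 1 4, Option 2 11, Option 3 22, Option 4 11, Option 5 0. Option 5 eliminated.
Round 2: Option 1 4, Option 2 11, Option 3 22, Option 4 11. Option 1 eliminated.
Round 3: Option 2 11, Option 3 22, Option 4 15. Option 2 eliminated.
Round 4: Option 3 22, Option 4 26. Option 4 has a majority (≥25).

Option 4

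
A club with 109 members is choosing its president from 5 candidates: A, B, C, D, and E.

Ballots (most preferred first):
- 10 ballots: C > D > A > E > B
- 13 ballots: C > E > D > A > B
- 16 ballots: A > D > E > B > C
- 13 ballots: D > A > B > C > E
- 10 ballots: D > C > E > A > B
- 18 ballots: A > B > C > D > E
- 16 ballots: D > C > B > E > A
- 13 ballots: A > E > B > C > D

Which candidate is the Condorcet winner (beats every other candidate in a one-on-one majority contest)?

D

D vs A: 62–47
D vs B: 78–31
D vs C: 55–54
D vs E: 83–26
D beats every other candidate.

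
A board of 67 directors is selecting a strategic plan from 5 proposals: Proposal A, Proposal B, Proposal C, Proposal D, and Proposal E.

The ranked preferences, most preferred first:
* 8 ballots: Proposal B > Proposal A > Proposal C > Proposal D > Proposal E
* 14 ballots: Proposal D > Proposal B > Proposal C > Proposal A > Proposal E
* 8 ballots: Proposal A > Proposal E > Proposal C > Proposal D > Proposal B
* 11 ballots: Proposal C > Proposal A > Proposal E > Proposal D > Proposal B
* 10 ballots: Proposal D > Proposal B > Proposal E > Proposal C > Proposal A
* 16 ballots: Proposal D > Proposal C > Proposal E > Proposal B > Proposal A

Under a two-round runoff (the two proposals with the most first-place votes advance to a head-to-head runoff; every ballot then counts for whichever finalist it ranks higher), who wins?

Proposal D

Round 1 first-place votes: Proposal A 8, Proposal B 8, Proposal C 11, Proposal D 40, Proposal E 0. Proposal D and Proposal C advance.
Runoff: Proposal D is ranked above Proposal C on 40 ballots, Proposal C above Proposal D on 27.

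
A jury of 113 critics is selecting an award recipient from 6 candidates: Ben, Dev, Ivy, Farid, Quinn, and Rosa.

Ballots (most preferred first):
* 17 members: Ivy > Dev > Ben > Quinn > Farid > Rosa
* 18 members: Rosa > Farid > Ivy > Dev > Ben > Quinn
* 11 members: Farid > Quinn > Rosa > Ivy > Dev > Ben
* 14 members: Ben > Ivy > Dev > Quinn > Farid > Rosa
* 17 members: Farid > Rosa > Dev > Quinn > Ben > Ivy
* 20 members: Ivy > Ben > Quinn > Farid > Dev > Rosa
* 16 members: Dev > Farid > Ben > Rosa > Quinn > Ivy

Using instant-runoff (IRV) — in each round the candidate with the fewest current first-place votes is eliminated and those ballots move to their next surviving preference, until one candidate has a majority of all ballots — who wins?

Farid

Round 1: Ben 14, Dev 16, Ivy 37, Farid 28, Quinn 0, Rosa 18. Quinn eliminated.
Round 2: Ben 14, Dev 16, Ivy 37, Farid 28, Rosa 18. Ben eliminated.
Round 3: Dev 16, Ivy 51, Farid 28, Rosa 18. Dev eliminated.
Round 4: Ivy 51, Farid 44, Rosa 18. Rosa eliminated.
Round 5: Ivy 51, Farid 62. Farid has a majority (≥57).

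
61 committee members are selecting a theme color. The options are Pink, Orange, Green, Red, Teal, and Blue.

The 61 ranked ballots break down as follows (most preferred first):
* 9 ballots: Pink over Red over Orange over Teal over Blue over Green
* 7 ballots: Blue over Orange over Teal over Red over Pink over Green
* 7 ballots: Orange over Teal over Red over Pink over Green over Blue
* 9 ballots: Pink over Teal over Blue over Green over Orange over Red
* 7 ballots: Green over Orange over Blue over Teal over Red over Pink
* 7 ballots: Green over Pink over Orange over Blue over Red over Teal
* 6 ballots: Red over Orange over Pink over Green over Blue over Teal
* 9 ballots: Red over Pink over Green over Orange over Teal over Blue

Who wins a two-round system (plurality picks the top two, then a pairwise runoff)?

Red

Round 1 first-place votes: Pink 18, Orange 7, Green 14, Red 15, Teal 0, Blue 7. Pink and Red advance.
Runoff: Pink is ranked above Red on 25 ballots, Red above Pink on 36.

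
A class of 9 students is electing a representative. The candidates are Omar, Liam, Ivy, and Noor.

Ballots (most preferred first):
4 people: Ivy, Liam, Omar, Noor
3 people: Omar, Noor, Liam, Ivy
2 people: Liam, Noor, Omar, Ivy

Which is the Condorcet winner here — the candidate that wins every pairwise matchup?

Liam vs Omar: 6–3
Liam vs Ivy: 5–4
Liam vs Noor: 6–3
Liam beats every other candidate.

Liam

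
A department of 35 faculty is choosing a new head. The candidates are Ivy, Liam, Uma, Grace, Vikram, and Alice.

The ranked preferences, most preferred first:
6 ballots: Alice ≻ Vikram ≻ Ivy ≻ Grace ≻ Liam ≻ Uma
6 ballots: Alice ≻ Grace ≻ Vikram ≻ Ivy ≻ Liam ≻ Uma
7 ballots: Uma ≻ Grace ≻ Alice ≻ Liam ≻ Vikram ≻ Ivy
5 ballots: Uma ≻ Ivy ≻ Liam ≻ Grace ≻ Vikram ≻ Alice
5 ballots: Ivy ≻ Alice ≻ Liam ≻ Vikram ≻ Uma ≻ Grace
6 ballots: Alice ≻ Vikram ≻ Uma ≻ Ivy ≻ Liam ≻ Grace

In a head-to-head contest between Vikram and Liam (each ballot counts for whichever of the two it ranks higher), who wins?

Vikram is ranked above Liam on 18 ballots; Liam above Vikram on 17.

Vikram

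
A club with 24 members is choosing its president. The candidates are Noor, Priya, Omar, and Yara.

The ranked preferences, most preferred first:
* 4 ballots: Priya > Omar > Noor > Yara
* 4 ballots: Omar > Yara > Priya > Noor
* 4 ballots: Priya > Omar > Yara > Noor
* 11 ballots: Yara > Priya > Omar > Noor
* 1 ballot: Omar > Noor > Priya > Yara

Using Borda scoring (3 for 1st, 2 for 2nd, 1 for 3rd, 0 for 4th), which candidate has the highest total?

Noor: 4×1 + 4×0 + 4×0 + 11×0 + 1×2 = 6
Priya: 4×3 + 4×1 + 4×3 + 11×2 + 1×1 = 51
Omar: 4×2 + 4×3 + 4×2 + 11×1 + 1×3 = 42
Yara: 4×0 + 4×2 + 4×1 + 11×3 + 1×0 = 45

Priya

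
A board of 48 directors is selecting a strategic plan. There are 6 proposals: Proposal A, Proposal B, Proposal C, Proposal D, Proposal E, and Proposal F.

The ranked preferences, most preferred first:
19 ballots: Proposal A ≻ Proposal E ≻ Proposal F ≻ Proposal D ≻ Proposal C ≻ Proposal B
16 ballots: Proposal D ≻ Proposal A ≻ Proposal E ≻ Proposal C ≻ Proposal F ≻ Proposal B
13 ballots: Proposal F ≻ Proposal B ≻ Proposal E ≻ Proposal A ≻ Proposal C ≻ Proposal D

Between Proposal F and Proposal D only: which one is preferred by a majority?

Proposal F

Proposal F is ranked above Proposal D on 32 ballots; Proposal D above Proposal F on 16.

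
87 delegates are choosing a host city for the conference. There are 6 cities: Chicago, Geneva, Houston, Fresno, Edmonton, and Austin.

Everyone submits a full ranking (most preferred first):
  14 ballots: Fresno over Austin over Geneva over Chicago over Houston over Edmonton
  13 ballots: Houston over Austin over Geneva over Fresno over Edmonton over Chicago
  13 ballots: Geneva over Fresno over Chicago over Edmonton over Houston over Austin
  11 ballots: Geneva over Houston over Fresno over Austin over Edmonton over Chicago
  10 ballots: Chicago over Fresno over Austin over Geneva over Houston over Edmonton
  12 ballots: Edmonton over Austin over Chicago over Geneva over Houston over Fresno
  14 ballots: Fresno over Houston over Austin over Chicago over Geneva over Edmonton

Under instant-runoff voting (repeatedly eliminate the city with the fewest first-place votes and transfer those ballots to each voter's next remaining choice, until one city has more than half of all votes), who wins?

Round 1: Chicago 10, Geneva 24, Houston 13, Fresno 28, Edmonton 12, Austin 0. Austin eliminated.
Round 2: Chicago 10, Geneva 24, Houston 13, Fresno 28, Edmonton 12. Chicago eliminated.
Round 3: Geneva 24, Houston 13, Fresno 38, Edmonton 12. Edmonton eliminated.
Round 4: Geneva 36, Houston 13, Fresno 38. Houston eliminated.
Round 5: Geneva 49, Fresno 38. Geneva has a majority (≥44).

Geneva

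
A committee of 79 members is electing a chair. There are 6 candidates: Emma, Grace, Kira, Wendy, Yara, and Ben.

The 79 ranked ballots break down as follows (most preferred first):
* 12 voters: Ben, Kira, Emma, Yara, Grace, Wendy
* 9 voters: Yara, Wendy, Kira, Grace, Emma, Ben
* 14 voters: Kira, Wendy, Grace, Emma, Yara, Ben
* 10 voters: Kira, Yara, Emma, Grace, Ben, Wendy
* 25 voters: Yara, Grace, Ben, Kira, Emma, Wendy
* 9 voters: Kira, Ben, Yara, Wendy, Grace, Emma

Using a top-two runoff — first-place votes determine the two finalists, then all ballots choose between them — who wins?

Kira

Round 1 first-place votes: Emma 0, Grace 0, Kira 33, Wendy 0, Yara 34, Ben 12. Yara and Kira advance.
Runoff: Yara is ranked above Kira on 34 ballots, Kira above Yara on 45.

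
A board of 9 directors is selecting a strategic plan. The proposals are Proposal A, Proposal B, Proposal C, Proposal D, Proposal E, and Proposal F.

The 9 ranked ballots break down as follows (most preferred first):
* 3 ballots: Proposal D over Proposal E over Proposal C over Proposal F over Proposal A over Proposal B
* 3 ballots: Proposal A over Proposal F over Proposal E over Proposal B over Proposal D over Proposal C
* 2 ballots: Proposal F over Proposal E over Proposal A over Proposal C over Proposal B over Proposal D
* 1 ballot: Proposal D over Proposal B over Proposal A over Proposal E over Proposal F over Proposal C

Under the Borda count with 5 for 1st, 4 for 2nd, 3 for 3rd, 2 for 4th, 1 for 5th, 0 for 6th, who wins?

Proposal A: 3×1 + 3×5 + 2×3 + 1×3 = 27
Proposal B: 3×0 + 3×2 + 2×1 + 1×4 = 12
Proposal C: 3×3 + 3×0 + 2×2 + 1×0 = 13
Proposal D: 3×5 + 3×1 + 2×0 + 1×5 = 23
Proposal E: 3×4 + 3×3 + 2×4 + 1×2 = 31
Proposal F: 3×2 + 3×4 + 2×5 + 1×1 = 29

Proposal E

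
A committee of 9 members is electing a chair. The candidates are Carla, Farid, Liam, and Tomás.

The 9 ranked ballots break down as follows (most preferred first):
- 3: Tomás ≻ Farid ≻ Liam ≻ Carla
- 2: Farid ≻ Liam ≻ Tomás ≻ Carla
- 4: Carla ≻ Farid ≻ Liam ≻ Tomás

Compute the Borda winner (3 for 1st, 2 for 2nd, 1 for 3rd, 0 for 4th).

Carla: 3×0 + 2×0 + 4×3 = 12
Farid: 3×2 + 2×3 + 4×2 = 20
Liam: 3×1 + 2×2 + 4×1 = 11
Tomás: 3×3 + 2×1 + 4×0 = 11

Farid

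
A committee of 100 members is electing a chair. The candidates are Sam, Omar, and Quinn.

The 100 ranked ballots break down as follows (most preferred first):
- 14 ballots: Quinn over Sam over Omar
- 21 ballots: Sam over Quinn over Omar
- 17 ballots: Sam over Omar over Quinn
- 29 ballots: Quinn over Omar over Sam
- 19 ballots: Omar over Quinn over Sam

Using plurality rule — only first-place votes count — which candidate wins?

First-place votes: Sam 38, Omar 19, Quinn 43.

Quinn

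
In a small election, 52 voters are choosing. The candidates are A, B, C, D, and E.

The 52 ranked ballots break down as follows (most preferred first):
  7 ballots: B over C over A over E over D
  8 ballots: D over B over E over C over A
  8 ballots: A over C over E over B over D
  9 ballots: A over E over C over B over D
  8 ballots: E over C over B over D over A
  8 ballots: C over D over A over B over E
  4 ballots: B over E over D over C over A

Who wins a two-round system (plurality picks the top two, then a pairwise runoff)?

B

Round 1 first-place votes: A 17, B 11, C 8, D 8, E 8. A and B advance.
Runoff: A is ranked above B on 25 ballots, B above A on 27.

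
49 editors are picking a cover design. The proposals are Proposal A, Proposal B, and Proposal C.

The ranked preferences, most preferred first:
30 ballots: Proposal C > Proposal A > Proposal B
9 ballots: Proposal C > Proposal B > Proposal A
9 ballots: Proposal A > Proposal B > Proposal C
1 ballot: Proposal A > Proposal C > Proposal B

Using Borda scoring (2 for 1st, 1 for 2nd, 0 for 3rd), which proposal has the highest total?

Proposal A: 30×1 + 9×0 + 9×2 + 1×2 = 50
Proposal B: 30×0 + 9×1 + 9×1 + 1×0 = 18
Proposal C: 30×2 + 9×2 + 9×0 + 1×1 = 79

Proposal C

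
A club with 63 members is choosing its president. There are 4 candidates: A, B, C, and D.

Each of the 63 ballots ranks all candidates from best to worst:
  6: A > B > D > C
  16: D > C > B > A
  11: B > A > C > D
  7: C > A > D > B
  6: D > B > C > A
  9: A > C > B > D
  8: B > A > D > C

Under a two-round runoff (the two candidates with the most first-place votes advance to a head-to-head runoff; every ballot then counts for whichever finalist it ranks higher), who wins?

Round 1 first-place votes: A 15, B 19, C 7, D 22. D and B advance.
Runoff: D is ranked above B on 29 ballots, B above D on 34.

B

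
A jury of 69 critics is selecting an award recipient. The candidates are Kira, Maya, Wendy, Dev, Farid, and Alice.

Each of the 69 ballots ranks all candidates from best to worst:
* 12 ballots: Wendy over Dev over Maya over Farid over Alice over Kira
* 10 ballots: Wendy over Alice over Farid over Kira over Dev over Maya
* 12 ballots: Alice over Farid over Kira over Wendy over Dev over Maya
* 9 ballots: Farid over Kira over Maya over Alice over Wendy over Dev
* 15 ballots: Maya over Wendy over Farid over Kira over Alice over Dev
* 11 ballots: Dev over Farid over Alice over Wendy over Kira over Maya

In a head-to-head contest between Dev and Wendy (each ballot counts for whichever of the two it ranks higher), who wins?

Wendy

Dev is ranked above Wendy on 11 ballots; Wendy above Dev on 58.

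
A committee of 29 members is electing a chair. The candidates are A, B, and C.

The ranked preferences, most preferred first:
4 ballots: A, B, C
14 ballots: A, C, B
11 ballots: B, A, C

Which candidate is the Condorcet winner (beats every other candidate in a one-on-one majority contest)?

A vs B: 18–11
A vs C: 29–0
A beats every other candidate.

A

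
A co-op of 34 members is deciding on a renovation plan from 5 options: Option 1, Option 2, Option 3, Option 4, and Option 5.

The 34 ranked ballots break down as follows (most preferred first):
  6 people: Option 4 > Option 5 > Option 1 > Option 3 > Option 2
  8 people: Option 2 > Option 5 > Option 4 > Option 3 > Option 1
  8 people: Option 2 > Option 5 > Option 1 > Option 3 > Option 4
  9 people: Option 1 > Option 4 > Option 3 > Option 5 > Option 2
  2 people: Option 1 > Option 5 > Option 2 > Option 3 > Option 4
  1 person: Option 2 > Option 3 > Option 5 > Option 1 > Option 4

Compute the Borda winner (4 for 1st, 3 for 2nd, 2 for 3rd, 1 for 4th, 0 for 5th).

Option 5

Option 1: 6×2 + 8×0 + 8×2 + 9×4 + 2×4 + 1×1 = 73
Option 2: 6×0 + 8×4 + 8×4 + 9×0 + 2×2 + 1×4 = 72
Option 3: 6×1 + 8×1 + 8×1 + 9×2 + 2×1 + 1×3 = 45
Option 4: 6×4 + 8×2 + 8×0 + 9×3 + 2×0 + 1×0 = 67
Option 5: 6×3 + 8×3 + 8×3 + 9×1 + 2×3 + 1×2 = 83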